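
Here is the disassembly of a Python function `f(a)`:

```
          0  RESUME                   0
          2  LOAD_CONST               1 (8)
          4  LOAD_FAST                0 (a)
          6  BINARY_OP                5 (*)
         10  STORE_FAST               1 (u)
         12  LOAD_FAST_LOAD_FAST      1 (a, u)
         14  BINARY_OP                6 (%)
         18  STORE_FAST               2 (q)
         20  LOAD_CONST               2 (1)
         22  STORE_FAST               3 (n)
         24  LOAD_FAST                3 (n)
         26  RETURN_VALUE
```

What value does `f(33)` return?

LOAD_CONST → push 8. Stack: [8]
LOAD_FAST a → push 33. Stack: [8, 33]
BINARY_OP * → 8 * 33 = 264. Stack: [264]
STORE_FAST u → u=264. Stack: []
LOAD_FAST_LOAD_FAST a,u → push 33,264. Stack: [33, 264]
BINARY_OP % → 33 % 264 = 33. Stack: [33]
STORE_FAST q → q=33. Stack: []
LOAD_CONST → push 1. Stack: [1]
STORE_FAST n → n=1. Stack: []
LOAD_FAST n → push 1. Stack: [1]
RETURN_VALUE → return 1.

1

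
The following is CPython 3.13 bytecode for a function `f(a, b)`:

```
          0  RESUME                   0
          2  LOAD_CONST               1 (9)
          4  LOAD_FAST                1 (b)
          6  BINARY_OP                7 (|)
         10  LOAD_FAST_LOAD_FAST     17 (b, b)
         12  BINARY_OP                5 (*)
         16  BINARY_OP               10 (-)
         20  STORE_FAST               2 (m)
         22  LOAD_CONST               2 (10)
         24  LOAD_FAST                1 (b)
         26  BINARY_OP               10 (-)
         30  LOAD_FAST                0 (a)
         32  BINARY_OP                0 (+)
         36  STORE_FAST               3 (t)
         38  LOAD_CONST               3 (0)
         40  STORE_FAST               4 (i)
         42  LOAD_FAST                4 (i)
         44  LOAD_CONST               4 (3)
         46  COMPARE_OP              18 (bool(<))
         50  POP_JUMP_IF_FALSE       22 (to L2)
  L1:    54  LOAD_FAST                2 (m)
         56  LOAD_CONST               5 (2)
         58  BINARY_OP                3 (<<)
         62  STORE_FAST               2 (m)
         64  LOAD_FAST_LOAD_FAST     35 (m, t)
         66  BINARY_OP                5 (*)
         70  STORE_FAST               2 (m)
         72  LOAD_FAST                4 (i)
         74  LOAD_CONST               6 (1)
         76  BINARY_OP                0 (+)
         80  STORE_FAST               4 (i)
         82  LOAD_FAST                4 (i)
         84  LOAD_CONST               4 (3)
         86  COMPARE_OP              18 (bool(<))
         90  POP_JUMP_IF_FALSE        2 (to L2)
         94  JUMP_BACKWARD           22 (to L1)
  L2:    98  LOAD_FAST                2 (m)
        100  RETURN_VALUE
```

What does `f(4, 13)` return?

LOAD_CONST → push 9
LOAD_FAST b → push 13
BINARY_OP | → 9 | 13 = 13
LOAD_FAST_LOAD_FAST b,b → push 13,13
BINARY_OP * → 13 * 13 = 169
BINARY_OP - → 13 - 169 = -156
STORE_FAST m → m=-156
LOAD_CONST → push 10
LOAD_FAST b → push 13
BINARY_OP - → 10 - 13 = -3
LOAD_FAST a → push 4
BINARY_OP + → -3 + 4 = 1
STORE_FAST t → t=1
LOAD_CONST → push 0
STORE_FAST i → i=0
LOAD_FAST i → push 0
LOAD_CONST → push 3
COMPARE_OP bool(<) → 0 vs 3 = True
POP_JUMP_IF_FALSE → pop True; no jump
LOAD_FAST m → push -156
LOAD_CONST → push 2
BINARY_OP << → -156 << 2 = -624
STORE_FAST m → m=-624
LOAD_FAST_LOAD_FAST m,t → push -624,1
BINARY_OP * → -624 * 1 = -624
STORE_FAST m → m=-624
LOAD_FAST i → push 0
LOAD_CONST → push 1
BINARY_OP + → 0 + 1 = 1
STORE_FAST i → i=1
LOAD_FAST i → push 1
LOAD_CONST → push 3
COMPARE_OP bool(<) → 1 vs 3 = True
POP_JUMP_IF_FALSE → pop True; no jump
LOAD_FAST m → push -624
LOAD_CONST → push 2
BINARY_OP << → -624 << 2 = -2496
STORE_FAST m → m=-2496
LOAD_FAST_LOAD_FAST m,t → push -2496,1
BINARY_OP * → -2496 * 1 = -2496
STORE_FAST m → m=-2496
LOAD_FAST i → push 1
LOAD_CONST → push 1
BINARY_OP + → 1 + 1 = 2
STORE_FAST i → i=2
LOAD_FAST i → push 2
LOAD_CONST → push 3
COMPARE_OP bool(<) → 2 vs 3 = True
POP_JUMP_IF_FALSE → pop True; no jump
LOAD_FAST m → push -2496
LOAD_CONST → push 2
BINARY_OP << → -2496 << 2 = -9984
STORE_FAST m → m=-9984
LOAD_FAST_LOAD_FAST m,t → push -9984,1
BINARY_OP * → -9984 * 1 = -9984
STORE_FAST m → m=-9984
LOAD_FAST i → push 2
LOAD_CONST → push 1
BINARY_OP + → 2 + 1 = 3
STORE_FAST i → i=3
LOAD_FAST i → push 3
LOAD_CONST → push 3
COMPARE_OP bool(<) → 3 vs 3 = False
POP_JUMP_IF_FALSE → pop False; jump
LOAD_FAST m → push -9984
RETURN_VALUE → return -9984.

-9984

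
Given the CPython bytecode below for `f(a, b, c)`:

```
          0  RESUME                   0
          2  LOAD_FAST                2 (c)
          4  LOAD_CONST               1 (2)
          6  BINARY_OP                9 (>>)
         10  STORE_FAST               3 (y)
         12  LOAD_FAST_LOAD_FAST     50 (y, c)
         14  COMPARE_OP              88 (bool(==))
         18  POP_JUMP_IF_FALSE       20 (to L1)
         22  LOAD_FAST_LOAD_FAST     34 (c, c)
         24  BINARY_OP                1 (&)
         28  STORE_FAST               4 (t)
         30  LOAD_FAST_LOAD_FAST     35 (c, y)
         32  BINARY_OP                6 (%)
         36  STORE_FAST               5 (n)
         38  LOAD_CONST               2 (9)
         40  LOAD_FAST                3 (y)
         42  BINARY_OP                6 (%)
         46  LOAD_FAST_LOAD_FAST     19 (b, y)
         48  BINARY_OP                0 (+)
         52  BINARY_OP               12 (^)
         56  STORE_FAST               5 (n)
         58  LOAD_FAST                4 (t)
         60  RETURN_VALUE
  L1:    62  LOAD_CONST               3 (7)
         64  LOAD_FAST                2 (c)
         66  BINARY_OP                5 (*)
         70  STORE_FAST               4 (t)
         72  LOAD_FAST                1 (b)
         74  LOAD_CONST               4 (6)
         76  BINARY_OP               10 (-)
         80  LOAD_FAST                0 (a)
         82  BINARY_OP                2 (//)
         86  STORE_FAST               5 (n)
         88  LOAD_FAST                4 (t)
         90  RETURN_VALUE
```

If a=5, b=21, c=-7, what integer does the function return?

-49

LOAD_FAST c → push -7. Stack: [-7]
LOAD_CONST → push 2. Stack: [-7, 2]
BINARY_OP >> → -7 >> 2 = -2. Stack: [-2]
STORE_FAST y → y=-2. Stack: []
LOAD_FAST_LOAD_FAST y,c → push -2,-7. Stack: [-2, -7]
COMPARE_OP bool(==) → -2 vs -7 = False. Stack: [False]
POP_JUMP_IF_FALSE → pop False; jump. Stack: []
LOAD_CONST → push 7. Stack: [7]
LOAD_FAST c → push -7. Stack: [7, -7]
BINARY_OP * → 7 * -7 = -49. Stack: [-49]
STORE_FAST t → t=-49. Stack: []
LOAD_FAST b → push 21. Stack: [21]
LOAD_CONST → push 6. Stack: [21, 6]
BINARY_OP - → 21 - 6 = 15. Stack: [15]
LOAD_FAST a → push 5. Stack: [15, 5]
BINARY_OP // → 15 // 5 = 3. Stack: [3]
STORE_FAST n → n=3. Stack: []
LOAD_FAST t → push -49. Stack: [-49]
RETURN_VALUE → return -49.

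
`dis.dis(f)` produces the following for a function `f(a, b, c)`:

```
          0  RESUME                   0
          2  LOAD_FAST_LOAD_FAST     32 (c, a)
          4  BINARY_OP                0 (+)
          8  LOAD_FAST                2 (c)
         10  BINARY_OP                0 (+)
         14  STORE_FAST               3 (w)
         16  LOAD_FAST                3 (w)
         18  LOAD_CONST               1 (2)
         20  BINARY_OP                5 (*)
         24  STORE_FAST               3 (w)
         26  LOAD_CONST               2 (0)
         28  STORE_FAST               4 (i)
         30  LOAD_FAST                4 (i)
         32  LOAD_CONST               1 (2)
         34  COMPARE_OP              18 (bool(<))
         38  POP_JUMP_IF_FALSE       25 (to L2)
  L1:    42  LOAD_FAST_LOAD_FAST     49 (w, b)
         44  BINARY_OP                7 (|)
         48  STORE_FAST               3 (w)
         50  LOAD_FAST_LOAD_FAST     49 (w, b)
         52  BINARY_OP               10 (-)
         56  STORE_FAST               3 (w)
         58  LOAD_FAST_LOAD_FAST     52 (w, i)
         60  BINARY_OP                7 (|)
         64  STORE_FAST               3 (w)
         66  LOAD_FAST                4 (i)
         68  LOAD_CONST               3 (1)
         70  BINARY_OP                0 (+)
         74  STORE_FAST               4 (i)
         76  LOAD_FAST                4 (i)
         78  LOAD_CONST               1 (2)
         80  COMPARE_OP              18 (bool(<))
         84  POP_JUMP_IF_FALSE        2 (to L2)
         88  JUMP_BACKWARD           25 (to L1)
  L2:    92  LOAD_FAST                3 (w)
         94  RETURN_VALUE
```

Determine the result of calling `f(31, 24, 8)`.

LOAD_FAST_LOAD_FAST c,a → push 8,31. Stack: [8, 31]
BINARY_OP + → 8 + 31 = 39. Stack: [39]
LOAD_FAST c → push 8. Stack: [39, 8]
BINARY_OP + → 39 + 8 = 47. Stack: [47]
STORE_FAST w → w=47. Stack: []
LOAD_FAST w → push 47. Stack: [47]
LOAD_CONST → push 2. Stack: [47, 2]
BINARY_OP * → 47 * 2 = 94. Stack: [94]
STORE_FAST w → w=94. Stack: []
LOAD_CONST → push 0. Stack: [0]
STORE_FAST i → i=0. Stack: []
LOAD_FAST i → push 0. Stack: [0]
LOAD_CONST → push 2. Stack: [0, 2]
COMPARE_OP bool(<) → 0 vs 2 = True. Stack: [True]
POP_JUMP_IF_FALSE → pop True; no jump. Stack: []
LOAD_FAST_LOAD_FAST w,b → push 94,24. Stack: [94, 24]
BINARY_OP | → 94 | 24 = 94. Stack: [94]
STORE_FAST w → w=94. Stack: []
LOAD_FAST_LOAD_FAST w,b → push 94,24. Stack: [94, 24]
BINARY_OP - → 94 - 24 = 70. Stack: [70]
STORE_FAST w → w=70. Stack: []
LOAD_FAST_LOAD_FAST w,i → push 70,0. Stack: [70, 0]
BINARY_OP | → 70 | 0 = 70. Stack: [70]
STORE_FAST w → w=70. Stack: []
LOAD_FAST i → push 0. Stack: [0]
LOAD_CONST → push 1. Stack: [0, 1]
BINARY_OP + → 0 + 1 = 1. Stack: [1]
STORE_FAST i → i=1. Stack: []
LOAD_FAST i → push 1. Stack: [1]
LOAD_CONST → push 2. Stack: [1, 2]
COMPARE_OP bool(<) → 1 vs 2 = True. Stack: [True]
POP_JUMP_IF_FALSE → pop True; no jump. Stack: []
LOAD_FAST_LOAD_FAST w,b → push 70,24. Stack: [70, 24]
BINARY_OP | → 70 | 24 = 94. Stack: [94]
STORE_FAST w → w=94. Stack: []
LOAD_FAST_LOAD_FAST w,b → push 94,24. Stack: [94, 24]
BINARY_OP - → 94 - 24 = 70. Stack: [70]
STORE_FAST w → w=70. Stack: []
LOAD_FAST_LOAD_FAST w,i → push 70,1. Stack: [70, 1]
BINARY_OP | → 70 | 1 = 71. Stack: [71]
STORE_FAST w → w=71. Stack: []
LOAD_FAST i → push 1. Stack: [1]
LOAD_CONST → push 1. Stack: [1, 1]
BINARY_OP + → 1 + 1 = 2. Stack: [2]
STORE_FAST i → i=2. Stack: []
LOAD_FAST i → push 2. Stack: [2]
LOAD_CONST → push 2. Stack: [2, 2]
COMPARE_OP bool(<) → 2 vs 2 = False. Stack: [False]
POP_JUMP_IF_FALSE → pop False; jump. Stack: []
LOAD_FAST w → push 71. Stack: [71]
RETURN_VALUE → return 71.

71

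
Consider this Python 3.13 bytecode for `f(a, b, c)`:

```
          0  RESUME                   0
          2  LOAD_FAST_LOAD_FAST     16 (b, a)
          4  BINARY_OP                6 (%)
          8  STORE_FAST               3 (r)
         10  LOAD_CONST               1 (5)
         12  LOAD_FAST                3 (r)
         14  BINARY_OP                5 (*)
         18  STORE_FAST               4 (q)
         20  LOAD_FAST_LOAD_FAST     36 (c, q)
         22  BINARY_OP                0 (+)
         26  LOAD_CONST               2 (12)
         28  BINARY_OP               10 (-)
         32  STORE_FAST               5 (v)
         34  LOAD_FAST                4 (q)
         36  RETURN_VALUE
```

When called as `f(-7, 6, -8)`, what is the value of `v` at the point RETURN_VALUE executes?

LOAD_FAST_LOAD_FAST b,a → push 6,-7. Stack: [6, -7]
BINARY_OP % → 6 % -7 = -1. Stack: [-1]
STORE_FAST r → r=-1. Stack: []
LOAD_CONST → push 5. Stack: [5]
LOAD_FAST r → push -1. Stack: [5, -1]
BINARY_OP * → 5 * -1 = -5. Stack: [-5]
STORE_FAST q → q=-5. Stack: []
LOAD_FAST_LOAD_FAST c,q → push -8,-5. Stack: [-8, -5]
BINARY_OP + → -8 + -5 = -13. Stack: [-13]
LOAD_CONST → push 12. Stack: [-13, 12]
BINARY_OP - → -13 - 12 = -25. Stack: [-25]
STORE_FAST v → v=-25. Stack: []
LOAD_FAST q → push -5. Stack: [-5]
RETURN_VALUE → return -5.

-25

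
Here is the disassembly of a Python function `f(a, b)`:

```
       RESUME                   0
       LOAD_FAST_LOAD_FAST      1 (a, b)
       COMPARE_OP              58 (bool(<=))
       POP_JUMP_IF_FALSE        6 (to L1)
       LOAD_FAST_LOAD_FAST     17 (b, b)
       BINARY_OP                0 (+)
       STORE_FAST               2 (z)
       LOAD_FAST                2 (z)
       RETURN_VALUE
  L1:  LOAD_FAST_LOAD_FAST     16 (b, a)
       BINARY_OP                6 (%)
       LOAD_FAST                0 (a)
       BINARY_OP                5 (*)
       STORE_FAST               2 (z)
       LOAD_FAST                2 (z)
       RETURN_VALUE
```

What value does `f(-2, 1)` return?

LOAD_FAST_LOAD_FAST a,b → push -2,1. Stack: [-2, 1]
COMPARE_OP bool(<=) → -2 vs 1 = True. Stack: [True]
POP_JUMP_IF_FALSE → pop True; no jump. Stack: []
LOAD_FAST_LOAD_FAST b,b → push 1,1. Stack: [1, 1]
BINARY_OP + → 1 + 1 = 2. Stack: [2]
STORE_FAST z → z=2. Stack: []
LOAD_FAST z → push 2. Stack: [2]
RETURN_VALUE → return 2.

2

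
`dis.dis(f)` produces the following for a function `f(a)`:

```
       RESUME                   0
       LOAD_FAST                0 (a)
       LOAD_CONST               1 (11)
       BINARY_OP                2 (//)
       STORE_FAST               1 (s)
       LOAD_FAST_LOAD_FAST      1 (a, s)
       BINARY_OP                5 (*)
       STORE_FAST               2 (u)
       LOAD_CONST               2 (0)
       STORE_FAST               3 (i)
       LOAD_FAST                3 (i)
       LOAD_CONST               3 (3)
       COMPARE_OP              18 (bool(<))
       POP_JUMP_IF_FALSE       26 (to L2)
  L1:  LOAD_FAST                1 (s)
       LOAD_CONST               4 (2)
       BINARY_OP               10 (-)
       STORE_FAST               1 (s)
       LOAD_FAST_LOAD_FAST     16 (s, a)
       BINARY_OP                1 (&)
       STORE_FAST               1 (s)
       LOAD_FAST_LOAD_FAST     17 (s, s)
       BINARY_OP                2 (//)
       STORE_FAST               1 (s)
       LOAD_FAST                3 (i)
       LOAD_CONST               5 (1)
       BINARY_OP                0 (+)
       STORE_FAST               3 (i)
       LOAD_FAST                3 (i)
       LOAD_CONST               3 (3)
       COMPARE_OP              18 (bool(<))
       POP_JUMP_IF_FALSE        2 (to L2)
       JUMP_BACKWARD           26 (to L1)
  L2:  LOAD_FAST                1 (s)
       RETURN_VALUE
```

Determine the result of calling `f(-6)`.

LOAD_FAST a → push -6
LOAD_CONST → push 11
BINARY_OP // → -6 // 11 = -1
STORE_FAST s → s=-1
LOAD_FAST_LOAD_FAST a,s → push -6,-1
BINARY_OP * → -6 * -1 = 6
STORE_FAST u → u=6
LOAD_CONST → push 0
STORE_FAST i → i=0
LOAD_FAST i → push 0
LOAD_CONST → push 3
COMPARE_OP bool(<) → 0 vs 3 = True
POP_JUMP_IF_FALSE → pop True; no jump
LOAD_FAST s → push -1
LOAD_CONST → push 2
BINARY_OP - → -1 - 2 = -3
STORE_FAST s → s=-3
LOAD_FAST_LOAD_FAST s,a → push -3,-6
BINARY_OP & → -3 & -6 = -8
STORE_FAST s → s=-8
LOAD_FAST_LOAD_FAST s,s → push -8,-8
BINARY_OP // → -8 // -8 = 1
STORE_FAST s → s=1
LOAD_FAST i → push 0
LOAD_CONST → push 1
BINARY_OP + → 0 + 1 = 1
STORE_FAST i → i=1
LOAD_FAST i → push 1
LOAD_CONST → push 3
COMPARE_OP bool(<) → 1 vs 3 = True
POP_JUMP_IF_FALSE → pop True; no jump
LOAD_FAST s → push 1
LOAD_CONST → push 2
BINARY_OP - → 1 - 2 = -1
STORE_FAST s → s=-1
LOAD_FAST_LOAD_FAST s,a → push -1,-6
BINARY_OP & → -1 & -6 = -6
STORE_FAST s → s=-6
LOAD_FAST_LOAD_FAST s,s → push -6,-6
BINARY_OP // → -6 // -6 = 1
STORE_FAST s → s=1
LOAD_FAST i → push 1
LOAD_CONST → push 1
BINARY_OP + → 1 + 1 = 2
STORE_FAST i → i=2
LOAD_FAST i → push 2
LOAD_CONST → push 3
COMPARE_OP bool(<) → 2 vs 3 = True
POP_JUMP_IF_FALSE → pop True; no jump
LOAD_FAST s → push 1
LOAD_CONST → push 2
BINARY_OP - → 1 - 2 = -1
STORE_FAST s → s=-1
LOAD_FAST_LOAD_FAST s,a → push -1,-6
BINARY_OP & → -1 & -6 = -6
STORE_FAST s → s=-6
LOAD_FAST_LOAD_FAST s,s → push -6,-6
BINARY_OP // → -6 // -6 = 1
STORE_FAST s → s=1
LOAD_FAST i → push 2
LOAD_CONST → push 1
BINARY_OP + → 2 + 1 = 3
STORE_FAST i → i=3
LOAD_FAST i → push 3
LOAD_CONST → push 3
COMPARE_OP bool(<) → 3 vs 3 = False
POP_JUMP_IF_FALSE → pop False; jump
LOAD_FAST s → push 1
RETURN_VALUE → return 1.

1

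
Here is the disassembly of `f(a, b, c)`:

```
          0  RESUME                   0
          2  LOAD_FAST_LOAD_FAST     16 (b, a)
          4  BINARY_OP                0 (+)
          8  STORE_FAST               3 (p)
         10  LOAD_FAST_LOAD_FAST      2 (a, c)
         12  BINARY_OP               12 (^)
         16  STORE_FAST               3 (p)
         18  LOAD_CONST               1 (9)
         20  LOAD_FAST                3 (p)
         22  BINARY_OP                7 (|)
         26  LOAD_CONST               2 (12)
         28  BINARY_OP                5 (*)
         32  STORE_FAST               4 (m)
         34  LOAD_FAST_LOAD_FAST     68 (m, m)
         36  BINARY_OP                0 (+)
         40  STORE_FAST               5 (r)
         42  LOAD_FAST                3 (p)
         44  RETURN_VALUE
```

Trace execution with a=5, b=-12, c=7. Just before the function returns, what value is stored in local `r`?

264

LOAD_FAST_LOAD_FAST b,a → push -12,5. Stack: [-12, 5]
BINARY_OP + → -12 + 5 = -7. Stack: [-7]
STORE_FAST p → p=-7. Stack: []
LOAD_FAST_LOAD_FAST a,c → push 5,7. Stack: [5, 7]
BINARY_OP ^ → 5 ^ 7 = 2. Stack: [2]
STORE_FAST p → p=2. Stack: []
LOAD_CONST → push 9. Stack: [9]
LOAD_FAST p → push 2. Stack: [9, 2]
BINARY_OP | → 9 | 2 = 11. Stack: [11]
LOAD_CONST → push 12. Stack: [11, 12]
BINARY_OP * → 11 * 12 = 132. Stack: [132]
STORE_FAST m → m=132. Stack: []
LOAD_FAST_LOAD_FAST m,m → push 132,132. Stack: [132, 132]
BINARY_OP + → 132 + 132 = 264. Stack: [264]
STORE_FAST r → r=264. Stack: []
LOAD_FAST p → push 2. Stack: [2]
RETURN_VALUE → return 2.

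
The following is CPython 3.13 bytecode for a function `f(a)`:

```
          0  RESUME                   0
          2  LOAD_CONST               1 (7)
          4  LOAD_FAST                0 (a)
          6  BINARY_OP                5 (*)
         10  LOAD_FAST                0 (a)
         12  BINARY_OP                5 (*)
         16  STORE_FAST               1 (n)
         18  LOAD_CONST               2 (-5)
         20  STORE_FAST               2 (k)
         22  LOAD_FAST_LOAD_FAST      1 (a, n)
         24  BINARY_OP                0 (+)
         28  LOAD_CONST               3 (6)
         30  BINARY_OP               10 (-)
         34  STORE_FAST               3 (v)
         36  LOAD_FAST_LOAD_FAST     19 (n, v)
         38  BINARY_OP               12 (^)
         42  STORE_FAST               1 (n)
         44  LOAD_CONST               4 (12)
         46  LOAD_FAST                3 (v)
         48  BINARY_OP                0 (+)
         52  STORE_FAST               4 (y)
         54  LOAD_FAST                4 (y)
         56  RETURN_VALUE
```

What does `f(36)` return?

LOAD_CONST → push 7. Stack: [7]
LOAD_FAST a → push 36. Stack: [7, 36]
BINARY_OP * → 7 * 36 = 252. Stack: [252]
LOAD_FAST a → push 36. Stack: [252, 36]
BINARY_OP * → 252 * 36 = 9072. Stack: [9072]
STORE_FAST n → n=9072. Stack: []
LOAD_CONST → push -5. Stack: [-5]
STORE_FAST k → k=-5. Stack: []
LOAD_FAST_LOAD_FAST a,n → push 36,9072. Stack: [36, 9072]
BINARY_OP + → 36 + 9072 = 9108. Stack: [9108]
LOAD_CONST → push 6. Stack: [9108, 6]
BINARY_OP - → 9108 - 6 = 9102. Stack: [9102]
STORE_FAST v → v=9102. Stack: []
LOAD_FAST_LOAD_FAST n,v → push 9072,9102. Stack: [9072, 9102]
BINARY_OP ^ → 9072 ^ 9102 = 254. Stack: [254]
STORE_FAST n → n=254. Stack: []
LOAD_CONST → push 12. Stack: [12]
LOAD_FAST v → push 9102. Stack: [12, 9102]
BINARY_OP + → 12 + 9102 = 9114. Stack: [9114]
STORE_FAST y → y=9114. Stack: []
LOAD_FAST y → push 9114. Stack: [9114]
RETURN_VALUE → return 9114.

9114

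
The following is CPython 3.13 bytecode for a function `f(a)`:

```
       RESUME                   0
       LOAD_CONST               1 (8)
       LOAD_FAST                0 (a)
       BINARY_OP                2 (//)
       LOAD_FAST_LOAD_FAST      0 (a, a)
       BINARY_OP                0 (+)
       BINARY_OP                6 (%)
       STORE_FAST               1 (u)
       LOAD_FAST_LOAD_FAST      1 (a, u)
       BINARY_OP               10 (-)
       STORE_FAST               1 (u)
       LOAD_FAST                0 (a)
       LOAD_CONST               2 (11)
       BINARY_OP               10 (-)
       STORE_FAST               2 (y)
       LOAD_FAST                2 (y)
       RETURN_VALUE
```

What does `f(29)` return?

18

LOAD_CONST → push 8. Stack: [8]
LOAD_FAST a → push 29. Stack: [8, 29]
BINARY_OP // → 8 // 29 = 0. Stack: [0]
LOAD_FAST_LOAD_FAST a,a → push 29,29. Stack: [0, 29, 29]
BINARY_OP + → 29 + 29 = 58. Stack: [0, 58]
BINARY_OP % → 0 % 58 = 0. Stack: [0]
STORE_FAST u → u=0. Stack: []
LOAD_FAST_LOAD_FAST a,u → push 29,0. Stack: [29, 0]
BINARY_OP - → 29 - 0 = 29. Stack: [29]
STORE_FAST u → u=29. Stack: []
LOAD_FAST a → push 29. Stack: [29]
LOAD_CONST → push 11. Stack: [29, 11]
BINARY_OP - → 29 - 11 = 18. Stack: [18]
STORE_FAST y → y=18. Stack: []
LOAD_FAST y → push 18. Stack: [18]
RETURN_VALUE → return 18.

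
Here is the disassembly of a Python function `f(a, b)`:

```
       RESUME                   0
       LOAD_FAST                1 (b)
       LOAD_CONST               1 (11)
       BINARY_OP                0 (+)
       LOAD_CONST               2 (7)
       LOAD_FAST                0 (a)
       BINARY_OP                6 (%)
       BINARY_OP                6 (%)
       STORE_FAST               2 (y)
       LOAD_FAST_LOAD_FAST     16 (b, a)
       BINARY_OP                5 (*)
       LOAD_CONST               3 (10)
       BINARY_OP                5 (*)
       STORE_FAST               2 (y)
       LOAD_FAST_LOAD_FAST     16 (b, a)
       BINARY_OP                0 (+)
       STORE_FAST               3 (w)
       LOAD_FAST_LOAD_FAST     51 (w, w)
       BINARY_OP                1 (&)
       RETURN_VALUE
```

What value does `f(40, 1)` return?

LOAD_FAST b → push 1. Stack: [1]
LOAD_CONST → push 11. Stack: [1, 11]
BINARY_OP + → 1 + 11 = 12. Stack: [12]
LOAD_CONST → push 7. Stack: [12, 7]
LOAD_FAST a → push 40. Stack: [12, 7, 40]
BINARY_OP % → 7 % 40 = 7. Stack: [12, 7]
BINARY_OP % → 12 % 7 = 5. Stack: [5]
STORE_FAST y → y=5. Stack: []
LOAD_FAST_LOAD_FAST b,a → push 1,40. Stack: [1, 40]
BINARY_OP * → 1 * 40 = 40. Stack: [40]
LOAD_CONST → push 10. Stack: [40, 10]
BINARY_OP * → 40 * 10 = 400. Stack: [400]
STORE_FAST y → y=400. Stack: []
LOAD_FAST_LOAD_FAST b,a → push 1,40. Stack: [1, 40]
BINARY_OP + → 1 + 40 = 41. Stack: [41]
STORE_FAST w → w=41. Stack: []
LOAD_FAST_LOAD_FAST w,w → push 41,41. Stack: [41, 41]
BINARY_OP & → 41 & 41 = 41. Stack: [41]
RETURN_VALUE → return 41.

41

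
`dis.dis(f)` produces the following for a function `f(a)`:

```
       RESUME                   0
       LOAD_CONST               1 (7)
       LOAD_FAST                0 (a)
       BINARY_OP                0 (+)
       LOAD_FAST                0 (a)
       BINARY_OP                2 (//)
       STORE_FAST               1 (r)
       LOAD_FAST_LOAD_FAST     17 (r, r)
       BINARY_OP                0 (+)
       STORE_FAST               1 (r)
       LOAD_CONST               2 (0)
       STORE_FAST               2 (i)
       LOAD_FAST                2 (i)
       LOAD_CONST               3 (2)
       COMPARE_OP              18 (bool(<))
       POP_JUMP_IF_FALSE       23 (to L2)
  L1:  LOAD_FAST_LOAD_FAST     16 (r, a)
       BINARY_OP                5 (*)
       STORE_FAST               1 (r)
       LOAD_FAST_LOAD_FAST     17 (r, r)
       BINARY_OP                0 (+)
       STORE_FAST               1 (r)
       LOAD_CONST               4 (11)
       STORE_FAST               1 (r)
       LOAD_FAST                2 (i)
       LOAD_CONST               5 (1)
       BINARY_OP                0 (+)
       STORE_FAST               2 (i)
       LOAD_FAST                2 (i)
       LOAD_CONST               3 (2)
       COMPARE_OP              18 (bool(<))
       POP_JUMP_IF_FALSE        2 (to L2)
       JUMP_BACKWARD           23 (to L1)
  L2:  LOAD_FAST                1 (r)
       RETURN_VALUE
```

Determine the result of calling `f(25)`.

11

LOAD_CONST → push 7. Stack: [7]
LOAD_FAST a → push 25. Stack: [7, 25]
BINARY_OP + → 7 + 25 = 32. Stack: [32]
LOAD_FAST a → push 25. Stack: [32, 25]
BINARY_OP // → 32 // 25 = 1. Stack: [1]
STORE_FAST r → r=1. Stack: []
LOAD_FAST_LOAD_FAST r,r → push 1,1. Stack: [1, 1]
BINARY_OP + → 1 + 1 = 2. Stack: [2]
STORE_FAST r → r=2. Stack: []
LOAD_CONST → push 0. Stack: [0]
STORE_FAST i → i=0. Stack: []
LOAD_FAST i → push 0. Stack: [0]
LOAD_CONST → push 2. Stack: [0, 2]
COMPARE_OP bool(<) → 0 vs 2 = True. Stack: [True]
POP_JUMP_IF_FALSE → pop True; no jump. Stack: []
LOAD_FAST_LOAD_FAST r,a → push 2,25. Stack: [2, 25]
BINARY_OP * → 2 * 25 = 50. Stack: [50]
STORE_FAST r → r=50. Stack: []
LOAD_FAST_LOAD_FAST r,r → push 50,50. Stack: [50, 50]
BINARY_OP + → 50 + 50 = 100. Stack: [100]
STORE_FAST r → r=100. Stack: []
LOAD_CONST → push 11. Stack: [11]
STORE_FAST r → r=11. Stack: []
LOAD_FAST i → push 0. Stack: [0]
LOAD_CONST → push 1. Stack: [0, 1]
BINARY_OP + → 0 + 1 = 1. Stack: [1]
STORE_FAST i → i=1. Stack: []
LOAD_FAST i → push 1. Stack: [1]
LOAD_CONST → push 2. Stack: [1, 2]
COMPARE_OP bool(<) → 1 vs 2 = True. Stack: [True]
POP_JUMP_IF_FALSE → pop True; no jump. Stack: []
LOAD_FAST_LOAD_FAST r,a → push 11,25. Stack: [11, 25]
BINARY_OP * → 11 * 25 = 275. Stack: [275]
STORE_FAST r → r=275. Stack: []
LOAD_FAST_LOAD_FAST r,r → push 275,275. Stack: [275, 275]
BINARY_OP + → 275 + 275 = 550. Stack: [550]
STORE_FAST r → r=550. Stack: []
LOAD_CONST → push 11. Stack: [11]
STORE_FAST r → r=11. Stack: []
LOAD_FAST i → push 1. Stack: [1]
LOAD_CONST → push 1. Stack: [1, 1]
BINARY_OP + → 1 + 1 = 2. Stack: [2]
STORE_FAST i → i=2. Stack: []
LOAD_FAST i → push 2. Stack: [2]
LOAD_CONST → push 2. Stack: [2, 2]
COMPARE_OP bool(<) → 2 vs 2 = False. Stack: [False]
POP_JUMP_IF_FALSE → pop False; jump. Stack: []
LOAD_FAST r → push 11. Stack: [11]
RETURN_VALUE → return 11.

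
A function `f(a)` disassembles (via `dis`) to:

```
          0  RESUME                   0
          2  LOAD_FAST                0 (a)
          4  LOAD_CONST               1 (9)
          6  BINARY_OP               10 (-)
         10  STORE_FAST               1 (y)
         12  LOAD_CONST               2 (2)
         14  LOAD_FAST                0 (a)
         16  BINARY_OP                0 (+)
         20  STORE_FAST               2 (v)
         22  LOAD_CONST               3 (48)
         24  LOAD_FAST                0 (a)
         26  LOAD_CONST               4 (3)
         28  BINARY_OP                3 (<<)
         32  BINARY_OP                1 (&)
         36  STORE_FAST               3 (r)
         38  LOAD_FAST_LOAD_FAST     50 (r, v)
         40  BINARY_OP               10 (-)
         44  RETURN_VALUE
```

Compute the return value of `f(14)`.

LOAD_FAST a → push 14. Stack: [14]
LOAD_CONST → push 9. Stack: [14, 9]
BINARY_OP - → 14 - 9 = 5. Stack: [5]
STORE_FAST y → y=5. Stack: []
LOAD_CONST → push 2. Stack: [2]
LOAD_FAST a → push 14. Stack: [2, 14]
BINARY_OP + → 2 + 14 = 16. Stack: [16]
STORE_FAST v → v=16. Stack: []
LOAD_CONST → push 48. Stack: [48]
LOAD_FAST a → push 14. Stack: [48, 14]
LOAD_CONST → push 3. Stack: [48, 14, 3]
BINARY_OP << → 14 << 3 = 112. Stack: [48, 112]
BINARY_OP & → 48 & 112 = 48. Stack: [48]
STORE_FAST r → r=48. Stack: []
LOAD_FAST_LOAD_FAST r,v → push 48,16. Stack: [48, 16]
BINARY_OP - → 48 - 16 = 32. Stack: [32]
RETURN_VALUE → return 32.

32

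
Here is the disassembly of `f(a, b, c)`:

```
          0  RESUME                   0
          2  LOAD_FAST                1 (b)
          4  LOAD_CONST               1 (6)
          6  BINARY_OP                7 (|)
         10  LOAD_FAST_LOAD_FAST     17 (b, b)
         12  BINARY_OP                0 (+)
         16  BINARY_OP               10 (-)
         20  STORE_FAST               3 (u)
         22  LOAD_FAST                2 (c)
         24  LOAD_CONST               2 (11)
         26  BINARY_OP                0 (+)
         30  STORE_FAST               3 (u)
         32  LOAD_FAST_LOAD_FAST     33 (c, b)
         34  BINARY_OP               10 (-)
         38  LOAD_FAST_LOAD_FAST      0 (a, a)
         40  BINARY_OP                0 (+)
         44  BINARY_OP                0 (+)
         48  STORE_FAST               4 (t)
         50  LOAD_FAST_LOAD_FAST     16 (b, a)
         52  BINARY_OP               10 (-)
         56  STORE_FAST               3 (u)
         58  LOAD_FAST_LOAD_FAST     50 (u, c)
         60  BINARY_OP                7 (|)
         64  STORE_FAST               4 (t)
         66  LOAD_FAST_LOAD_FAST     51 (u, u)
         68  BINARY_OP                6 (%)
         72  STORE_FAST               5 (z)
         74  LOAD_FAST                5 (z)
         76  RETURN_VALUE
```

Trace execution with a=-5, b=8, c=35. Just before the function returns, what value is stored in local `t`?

47

LOAD_FAST b → push 8. Stack: [8]
LOAD_CONST → push 6. Stack: [8, 6]
BINARY_OP | → 8 | 6 = 14. Stack: [14]
LOAD_FAST_LOAD_FAST b,b → push 8,8. Stack: [14, 8, 8]
BINARY_OP + → 8 + 8 = 16. Stack: [14, 16]
BINARY_OP - → 14 - 16 = -2. Stack: [-2]
STORE_FAST u → u=-2. Stack: []
LOAD_FAST c → push 35. Stack: [35]
LOAD_CONST → push 11. Stack: [35, 11]
BINARY_OP + → 35 + 11 = 46. Stack: [46]
STORE_FAST u → u=46. Stack: []
LOAD_FAST_LOAD_FAST c,b → push 35,8. Stack: [35, 8]
BINARY_OP - → 35 - 8 = 27. Stack: [27]
LOAD_FAST_LOAD_FAST a,a → push -5,-5. Stack: [27, -5, -5]
BINARY_OP + → -5 + -5 = -10. Stack: [27, -10]
BINARY_OP + → 27 + -10 = 17. Stack: [17]
STORE_FAST t → t=17. Stack: []
LOAD_FAST_LOAD_FAST b,a → push 8,-5. Stack: [8, -5]
BINARY_OP - → 8 - -5 = 13. Stack: [13]
STORE_FAST u → u=13. Stack: []
LOAD_FAST_LOAD_FAST u,c → push 13,35. Stack: [13, 35]
BINARY_OP | → 13 | 35 = 47. Stack: [47]
STORE_FAST t → t=47. Stack: []
LOAD_FAST_LOAD_FAST u,u → push 13,13. Stack: [13, 13]
BINARY_OP % → 13 % 13 = 0. Stack: [0]
STORE_FAST z → z=0. Stack: []
LOAD_FAST z → push 0. Stack: [0]
RETURN_VALUE → return 0.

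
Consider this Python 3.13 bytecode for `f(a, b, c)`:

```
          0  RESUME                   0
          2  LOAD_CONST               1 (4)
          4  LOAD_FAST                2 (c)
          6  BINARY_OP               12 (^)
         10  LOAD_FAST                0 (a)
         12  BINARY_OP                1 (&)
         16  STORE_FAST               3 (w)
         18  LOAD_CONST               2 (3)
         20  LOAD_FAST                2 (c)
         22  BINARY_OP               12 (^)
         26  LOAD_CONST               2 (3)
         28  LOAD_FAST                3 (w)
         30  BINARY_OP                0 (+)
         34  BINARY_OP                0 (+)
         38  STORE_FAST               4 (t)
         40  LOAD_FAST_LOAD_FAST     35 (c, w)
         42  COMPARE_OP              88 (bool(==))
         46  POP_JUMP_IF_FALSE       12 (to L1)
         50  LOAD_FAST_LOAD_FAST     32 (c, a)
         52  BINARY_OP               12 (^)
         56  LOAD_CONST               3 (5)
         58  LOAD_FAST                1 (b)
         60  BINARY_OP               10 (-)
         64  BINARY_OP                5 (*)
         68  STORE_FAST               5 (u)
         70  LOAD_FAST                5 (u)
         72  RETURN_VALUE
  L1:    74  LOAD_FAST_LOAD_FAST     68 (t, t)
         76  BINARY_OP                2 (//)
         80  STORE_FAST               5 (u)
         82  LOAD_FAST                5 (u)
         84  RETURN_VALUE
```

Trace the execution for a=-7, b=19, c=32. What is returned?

546

LOAD_CONST → push 4. Stack: [4]
LOAD_FAST c → push 32. Stack: [4, 32]
BINARY_OP ^ → 4 ^ 32 = 36. Stack: [36]
LOAD_FAST a → push -7. Stack: [36, -7]
BINARY_OP & → 36 & -7 = 32. Stack: [32]
STORE_FAST w → w=32. Stack: []
LOAD_CONST → push 3. Stack: [3]
LOAD_FAST c → push 32. Stack: [3, 32]
BINARY_OP ^ → 3 ^ 32 = 35. Stack: [35]
LOAD_CONST → push 3. Stack: [35, 3]
LOAD_FAST w → push 32. Stack: [35, 3, 32]
BINARY_OP + → 3 + 32 = 35. Stack: [35, 35]
BINARY_OP + → 35 + 35 = 70. Stack: [70]
STORE_FAST t → t=70. Stack: []
LOAD_FAST_LOAD_FAST c,w → push 32,32. Stack: [32, 32]
COMPARE_OP bool(==) → 32 vs 32 = True. Stack: [True]
POP_JUMP_IF_FALSE → pop True; no jump. Stack: []
LOAD_FAST_LOAD_FAST c,a → push 32,-7. Stack: [32, -7]
BINARY_OP ^ → 32 ^ -7 = -39. Stack: [-39]
LOAD_CONST → push 5. Stack: [-39, 5]
LOAD_FAST b → push 19. Stack: [-39, 5, 19]
BINARY_OP - → 5 - 19 = -14. Stack: [-39, -14]
BINARY_OP * → -39 * -14 = 546. Stack: [546]
STORE_FAST u → u=546. Stack: []
LOAD_FAST u → push 546. Stack: [546]
RETURN_VALUE → return 546.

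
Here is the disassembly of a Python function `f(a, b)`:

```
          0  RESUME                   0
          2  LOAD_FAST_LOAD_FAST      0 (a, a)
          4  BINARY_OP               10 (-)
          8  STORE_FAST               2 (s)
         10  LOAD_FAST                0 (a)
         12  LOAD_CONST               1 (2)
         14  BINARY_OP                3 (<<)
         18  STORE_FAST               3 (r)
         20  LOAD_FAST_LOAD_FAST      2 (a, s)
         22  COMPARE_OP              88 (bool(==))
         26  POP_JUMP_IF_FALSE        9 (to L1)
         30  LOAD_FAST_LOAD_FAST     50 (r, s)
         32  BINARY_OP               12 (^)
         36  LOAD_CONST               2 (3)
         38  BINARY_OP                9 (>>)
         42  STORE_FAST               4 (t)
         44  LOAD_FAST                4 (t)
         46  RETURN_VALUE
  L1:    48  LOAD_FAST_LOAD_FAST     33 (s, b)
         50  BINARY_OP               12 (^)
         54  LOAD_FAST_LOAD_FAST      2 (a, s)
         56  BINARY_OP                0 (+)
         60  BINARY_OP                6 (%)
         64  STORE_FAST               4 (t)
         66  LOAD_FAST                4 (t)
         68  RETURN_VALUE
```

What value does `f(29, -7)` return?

LOAD_FAST_LOAD_FAST a,a → push 29,29. Stack: [29, 29]
BINARY_OP - → 29 - 29 = 0. Stack: [0]
STORE_FAST s → s=0. Stack: []
LOAD_FAST a → push 29. Stack: [29]
LOAD_CONST → push 2. Stack: [29, 2]
BINARY_OP << → 29 << 2 = 116. Stack: [116]
STORE_FAST r → r=116. Stack: []
LOAD_FAST_LOAD_FAST a,s → push 29,0. Stack: [29, 0]
COMPARE_OP bool(==) → 29 vs 0 = False. Stack: [False]
POP_JUMP_IF_FALSE → pop False; jump. Stack: []
LOAD_FAST_LOAD_FAST s,b → push 0,-7. Stack: [0, -7]
BINARY_OP ^ → 0 ^ -7 = -7. Stack: [-7]
LOAD_FAST_LOAD_FAST a,s → push 29,0. Stack: [-7, 29, 0]
BINARY_OP + → 29 + 0 = 29. Stack: [-7, 29]
BINARY_OP % → -7 % 29 = 22. Stack: [22]
STORE_FAST t → t=22. Stack: []
LOAD_FAST t → push 22. Stack: [22]
RETURN_VALUE → return 22.

22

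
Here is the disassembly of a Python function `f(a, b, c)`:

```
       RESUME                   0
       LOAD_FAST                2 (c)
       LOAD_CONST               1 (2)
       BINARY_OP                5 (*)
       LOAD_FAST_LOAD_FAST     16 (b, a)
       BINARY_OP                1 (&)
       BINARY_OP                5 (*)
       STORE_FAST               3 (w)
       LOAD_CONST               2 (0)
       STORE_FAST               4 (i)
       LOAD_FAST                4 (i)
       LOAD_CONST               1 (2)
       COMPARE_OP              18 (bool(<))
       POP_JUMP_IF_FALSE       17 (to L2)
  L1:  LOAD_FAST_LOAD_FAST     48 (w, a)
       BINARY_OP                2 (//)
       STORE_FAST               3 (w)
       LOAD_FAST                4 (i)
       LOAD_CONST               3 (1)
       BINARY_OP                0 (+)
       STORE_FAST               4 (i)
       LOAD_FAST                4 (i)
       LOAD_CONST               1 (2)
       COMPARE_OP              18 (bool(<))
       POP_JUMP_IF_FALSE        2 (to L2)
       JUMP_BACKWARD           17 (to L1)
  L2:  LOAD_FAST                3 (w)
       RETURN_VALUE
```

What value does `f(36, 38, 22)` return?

LOAD_FAST c → push 22. Stack: [22]
LOAD_CONST → push 2. Stack: [22, 2]
BINARY_OP * → 22 * 2 = 44. Stack: [44]
LOAD_FAST_LOAD_FAST b,a → push 38,36. Stack: [44, 38, 36]
BINARY_OP & → 38 & 36 = 36. Stack: [44, 36]
BINARY_OP * → 44 * 36 = 1584. Stack: [1584]
STORE_FAST w → w=1584. Stack: []
LOAD_CONST → push 0. Stack: [0]
STORE_FAST i → i=0. Stack: []
LOAD_FAST i → push 0. Stack: [0]
LOAD_CONST → push 2. Stack: [0, 2]
COMPARE_OP bool(<) → 0 vs 2 = True. Stack: [True]
POP_JUMP_IF_FALSE → pop True; no jump. Stack: []
LOAD_FAST_LOAD_FAST w,a → push 1584,36. Stack: [1584, 36]
BINARY_OP // → 1584 // 36 = 44. Stack: [44]
STORE_FAST w → w=44. Stack: []
LOAD_FAST i → push 0. Stack: [0]
LOAD_CONST → push 1. Stack: [0, 1]
BINARY_OP + → 0 + 1 = 1. Stack: [1]
STORE_FAST i → i=1. Stack: []
LOAD_FAST i → push 1. Stack: [1]
LOAD_CONST → push 2. Stack: [1, 2]
COMPARE_OP bool(<) → 1 vs 2 = True. Stack: [True]
POP_JUMP_IF_FALSE → pop True; no jump. Stack: []
LOAD_FAST_LOAD_FAST w,a → push 44,36. Stack: [44, 36]
BINARY_OP // → 44 // 36 = 1. Stack: [1]
STORE_FAST w → w=1. Stack: []
LOAD_FAST i → push 1. Stack: [1]
LOAD_CONST → push 1. Stack: [1, 1]
BINARY_OP + → 1 + 1 = 2. Stack: [2]
STORE_FAST i → i=2. Stack: []
LOAD_FAST i → push 2. Stack: [2]
LOAD_CONST → push 2. Stack: [2, 2]
COMPARE_OP bool(<) → 2 vs 2 = False. Stack: [False]
POP_JUMP_IF_FALSE → pop False; jump. Stack: []
LOAD_FAST w → push 1. Stack: [1]
RETURN_VALUE → return 1.

1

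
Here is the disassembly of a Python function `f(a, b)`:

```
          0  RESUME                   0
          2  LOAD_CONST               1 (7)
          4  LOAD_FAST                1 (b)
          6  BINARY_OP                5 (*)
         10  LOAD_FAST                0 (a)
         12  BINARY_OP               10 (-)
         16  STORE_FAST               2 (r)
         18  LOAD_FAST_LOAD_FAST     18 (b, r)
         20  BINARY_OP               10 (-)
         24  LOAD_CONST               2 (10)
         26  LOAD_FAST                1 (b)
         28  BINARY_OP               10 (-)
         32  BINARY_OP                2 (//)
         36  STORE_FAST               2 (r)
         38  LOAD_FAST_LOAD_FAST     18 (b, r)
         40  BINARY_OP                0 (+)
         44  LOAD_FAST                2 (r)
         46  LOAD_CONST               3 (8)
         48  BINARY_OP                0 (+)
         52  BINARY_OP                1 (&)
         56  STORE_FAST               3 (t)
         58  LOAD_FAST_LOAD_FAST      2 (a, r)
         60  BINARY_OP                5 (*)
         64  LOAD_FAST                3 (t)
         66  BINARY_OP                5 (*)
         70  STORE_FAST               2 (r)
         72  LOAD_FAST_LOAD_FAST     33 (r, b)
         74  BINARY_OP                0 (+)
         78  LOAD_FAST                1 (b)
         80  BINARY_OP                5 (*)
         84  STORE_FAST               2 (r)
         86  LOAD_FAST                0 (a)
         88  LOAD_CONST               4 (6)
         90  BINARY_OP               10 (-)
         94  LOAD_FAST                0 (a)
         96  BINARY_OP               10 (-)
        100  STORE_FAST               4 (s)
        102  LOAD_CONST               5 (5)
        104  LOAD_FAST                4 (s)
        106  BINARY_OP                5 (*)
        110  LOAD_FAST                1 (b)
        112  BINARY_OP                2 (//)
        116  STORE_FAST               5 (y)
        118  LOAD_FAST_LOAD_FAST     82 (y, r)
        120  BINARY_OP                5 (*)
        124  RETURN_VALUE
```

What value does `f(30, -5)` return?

LOAD_CONST → push 7. Stack: [7]
LOAD_FAST b → push -5. Stack: [7, -5]
BINARY_OP * → 7 * -5 = -35. Stack: [-35]
LOAD_FAST a → push 30. Stack: [-35, 30]
BINARY_OP - → -35 - 30 = -65. Stack: [-65]
STORE_FAST r → r=-65. Stack: []
LOAD_FAST_LOAD_FAST b,r → push -5,-65. Stack: [-5, -65]
BINARY_OP - → -5 - -65 = 60. Stack: [60]
LOAD_CONST → push 10. Stack: [60, 10]
LOAD_FAST b → push -5. Stack: [60, 10, -5]
BINARY_OP - → 10 - -5 = 15. Stack: [60, 15]
BINARY_OP // → 60 // 15 = 4. Stack: [4]
STORE_FAST r → r=4. Stack: []
LOAD_FAST_LOAD_FAST b,r → push -5,4. Stack: [-5, 4]
BINARY_OP + → -5 + 4 = -1. Stack: [-1]
LOAD_FAST r → push 4. Stack: [-1, 4]
LOAD_CONST → push 8. Stack: [-1, 4, 8]
BINARY_OP + → 4 + 8 = 12. Stack: [-1, 12]
BINARY_OP & → -1 & 12 = 12. Stack: [12]
STORE_FAST t → t=12. Stack: []
LOAD_FAST_LOAD_FAST a,r → push 30,4. Stack: [30, 4]
BINARY_OP * → 30 * 4 = 120. Stack: [120]
LOAD_FAST t → push 12. Stack: [120, 12]
BINARY_OP * → 120 * 12 = 1440. Stack: [1440]
STORE_FAST r → r=1440. Stack: []
LOAD_FAST_LOAD_FAST r,b → push 1440,-5. Stack: [1440, -5]
BINARY_OP + → 1440 + -5 = 1435. Stack: [1435]
LOAD_FAST b → push -5. Stack: [1435, -5]
BINARY_OP * → 1435 * -5 = -7175. Stack: [-7175]
STORE_FAST r → r=-7175. Stack: []
LOAD_FAST a → push 30. Stack: [30]
LOAD_CONST → push 6. Stack: [30, 6]
BINARY_OP - → 30 - 6 = 24. Stack: [24]
LOAD_FAST a → push 30. Stack: [24, 30]
BINARY_OP - → 24 - 30 = -6. Stack: [-6]
STORE_FAST s → s=-6. Stack: []
LOAD_CONST → push 5. Stack: [5]
LOAD_FAST s → push -6. Stack: [5, -6]
BINARY_OP * → 5 * -6 = -30. Stack: [-30]
LOAD_FAST b → push -5. Stack: [-30, -5]
BINARY_OP // → -30 // -5 = 6. Stack: [6]
STORE_FAST y → y=6. Stack: []
LOAD_FAST_LOAD_FAST y,r → push 6,-7175. Stack: [6, -7175]
BINARY_OP * → 6 * -7175 = -43050. Stack: [-43050]
RETURN_VALUE → return -43050.

-43050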